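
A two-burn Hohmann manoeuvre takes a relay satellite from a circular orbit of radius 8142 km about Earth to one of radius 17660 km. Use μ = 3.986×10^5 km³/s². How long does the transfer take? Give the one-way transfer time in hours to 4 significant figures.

t = 2.025 hours

The Hohmann ellipse has a_t = (r₁ + r₂)/2 = 12901 km.
Half the transfer-orbit period gives t = π√(a_t³/μ) = 7291 s.
Converting: 7291 s ÷ 3600 s/hour = 2.025 hours.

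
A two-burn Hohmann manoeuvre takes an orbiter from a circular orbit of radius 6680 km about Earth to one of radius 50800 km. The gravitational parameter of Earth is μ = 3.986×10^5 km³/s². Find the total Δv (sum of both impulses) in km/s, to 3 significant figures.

Δv = 4.00 km/s

Transfer-ellipse semi-major axis a_t = (r₁ + r₂)/2 = (6680 + 50800)/2 = 28740 km.
Circular speed at r₁: v₁ = √(μ/r₁) = √(3.986×10^5/6680) = 7.725 km/s.
On the transfer ellipse at r₁, vis-viva gives v_p = √[μ(2/r₁ − 1/a_t)] = 10.27 km/s.
First burn Δv₁ = |v_p − v₁| = 2.545 km/s.
Circular speed at r₂: v₂ = √(μ/r₂) = 2.801 km/s.
Transfer-orbit speed at r₂: v_a = √[μ(2/r₂ − 1/a_t)] = 1.350 km/s.
Second burn Δv₂ = |v₂ − v_a| = 1.451 km/s.
Δv = Δv₁ + Δv₂ = 2.545 + 1.451 = 3.996 km/s.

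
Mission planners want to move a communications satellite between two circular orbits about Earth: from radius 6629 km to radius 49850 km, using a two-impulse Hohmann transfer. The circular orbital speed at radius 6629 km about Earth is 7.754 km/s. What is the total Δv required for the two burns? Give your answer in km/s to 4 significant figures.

From the circular-orbit relation v² = μ/r at r = 6629 km: μ = v²r = (7.754)² × 6629 = 3.98565×10^5 km³/s².
Transfer-ellipse semi-major axis a_t = (r₁ + r₂)/2 = (6629 + 49850)/2 = 28239.5 km.
At r₁ the circular-orbit speed is v₁ = √(μ/r₁) = 7.7540 km/s.
On the transfer ellipse at r₁, vis-viva gives v_p = √[μ(2/r₁ − 1/a_t)] = 10.302 km/s.
First burn Δv₁ = |v_p − v₁| = 2.548 km/s.
At r₂, v₂ = √(μ/r₂) = 2.828 km/s.
Transfer-orbit speed at r₂: v_a = √[μ(2/r₂ − 1/a_t)] = 1.370 km/s.
Second burn Δv₂ = |v₂ − v_a| = 1.458 km/s.
Δv = Δv₁ + Δv₂ = 2.548 + 1.458 = 4.006 km/s.

Δv = 4.006 km/s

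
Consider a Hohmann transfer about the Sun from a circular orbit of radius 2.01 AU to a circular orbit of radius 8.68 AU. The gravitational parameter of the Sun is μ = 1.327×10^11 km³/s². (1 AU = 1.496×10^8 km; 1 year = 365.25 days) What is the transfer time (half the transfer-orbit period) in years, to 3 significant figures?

In km: r₁ = 2.01 × 1.496×10^8 = 3.00696×10^8 km; r₂ = 8.68 × 1.496×10^8 = 1.298528×10^9 km.
The Hohmann ellipse has a_t = (r₁ + r₂)/2 = 7.99612×10^8 km.
Half the transfer-orbit period gives t = π√(a_t³/μ) = 1.950×10^8 s.
Converting: 1.950×10^8 s ÷ 3.15576×10^7 s/year (365.25 × 86400) = 6.18 years.

t = 6.18 years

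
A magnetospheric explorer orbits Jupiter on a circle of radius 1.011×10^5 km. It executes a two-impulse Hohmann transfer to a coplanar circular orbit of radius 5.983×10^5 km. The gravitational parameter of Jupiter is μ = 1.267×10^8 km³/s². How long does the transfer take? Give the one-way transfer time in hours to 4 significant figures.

Semi-major axis of the transfer orbit: a_t = (1.011×10^5 + 5.983×10^5)/2 = 3.497×10^5 km.
By Kepler's third law the transfer-orbit period is T = 2π√(a_t³/μ), so t = T/2 = 57720 s.
Converting: 57720 s ÷ 3600 s/hour = 16.03 hours.

t = 16.03 hours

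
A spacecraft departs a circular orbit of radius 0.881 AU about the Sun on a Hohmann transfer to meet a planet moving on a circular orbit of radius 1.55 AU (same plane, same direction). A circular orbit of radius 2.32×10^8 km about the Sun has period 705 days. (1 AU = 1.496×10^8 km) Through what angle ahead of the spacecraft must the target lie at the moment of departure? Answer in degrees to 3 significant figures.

φ = 55.0°

From Kepler's third law T² = 4π²r³/μ at r = 2.32×10^8 km, T = 705 days = 705 × 86400 s = 6.0912×10^7 s: μ = 4π²r³/T² = 1.32867×10^11 km³/s².
In km: r₁ = 0.881 × 1.496×10^8 = 1.317976×10^8 km; r₂ = 1.55 × 1.496×10^8 = 2.3188×10^8 km.
Semi-major axis of the transfer orbit: a_t = (1.317976×10^8 + 2.3188×10^8)/2 = 1.818388×10^8 km.
The half-period of the transfer ellipse is t = π√(a_t³/μ) = 2.1133×10^7 s.
The target's mean motion on its circular orbit is ω₂ = √(μ/r₂³) = 1.0323×10^-7 rad/s.
Angle swept by the target during transfer: ω₂·t = 2.182 rad = 125.0°.
The spacecraft traverses 180° on the transfer ellipse, so the target must lead by 180° − 125.0° = 55.0°.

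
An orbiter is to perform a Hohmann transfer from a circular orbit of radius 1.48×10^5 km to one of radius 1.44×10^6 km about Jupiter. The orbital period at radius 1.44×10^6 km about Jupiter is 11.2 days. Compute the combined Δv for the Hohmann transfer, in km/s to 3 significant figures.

From Kepler's third law T² = 4π²r³/μ at r = 1.44×10^6 km, T = 11.2 days = 11.2 × 86400 s = 9.6768×10^5 s: μ = 4π²r³/T² = 1.25888×10^8 km³/s².
Semi-major axis of the transfer orbit: a_t = (1.480×10^5 + 1.440×10^6)/2 = 7.940×10^5 km.
At r₁ the circular-orbit speed is v₁ = √(μ/r₁) = 29.165 km/s.
Transfer-orbit speed at r₁ (vis-viva): v_p = √[μ(2/r₁ − 1/a_t)] = 39.276 km/s.
First burn Δv₁ = |v_p − v₁| = 10.11 km/s.
Circular speed at r₂: v₂ = √(μ/r₂) = 9.350 km/s.
Transfer-orbit speed at r₂: v_a = √[μ(2/r₂ − 1/a_t)] = 4.037 km/s.
Second burn Δv₂ = |v₂ − v_a| = 5.313 km/s.
Total Δv = Δv₁ + Δv₂ = 15.42 km/s.

Δv = 15.4 km/s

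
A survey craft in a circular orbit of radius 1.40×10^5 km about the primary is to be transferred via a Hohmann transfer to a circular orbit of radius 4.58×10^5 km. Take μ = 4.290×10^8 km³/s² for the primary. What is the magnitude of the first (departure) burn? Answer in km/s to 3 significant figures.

Δv₁ = 13.2 km/s

The Hohmann ellipse has a_t = (r₁ + r₂)/2 = 2.990×10^5 km.
Circular speed at r = 1.400×10^5 km: v_c = √(μ/r) = 55.3560 km/s.
Vis-viva on the transfer ellipse at r = 1.400×10^5 km gives v_t = √[μ(2/r − 1/a_t)] = 68.5112 km/s.
Δv₁ = |v_t − v_c| = |68.5112 − 55.3560| = 13.16 km/s.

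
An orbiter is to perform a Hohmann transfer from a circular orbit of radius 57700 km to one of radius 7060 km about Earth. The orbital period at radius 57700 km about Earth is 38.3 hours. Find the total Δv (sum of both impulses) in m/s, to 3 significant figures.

From Kepler's third law T² = 4π²r³/μ at r = 57700 km, T = 38.3 hours = 38.3 × 3600 s = 1.3788×10^5 s: μ = 4π²r³/T² = 3.98919×10^5 km³/s².
The Hohmann ellipse has a_t = (r₁ + r₂)/2 = 32380 km.
At r₁ the circular-orbit speed is v₁ = √(μ/r₁) = 2.6294 km/s.
On the transfer ellipse at r₁, vis-viva equation gives v_a = √[μ(2/r₁ − 1/a_t)] = 1.2278 km/s.
First burn Δv₁ = |v_a − v₁| = 1.402 km/s.
Circular speed at r₂: v₂ = √(μ/r₂) = 7.5169 km/s.
Transfer-orbit speed at r₂: v_p = √[μ(2/r₂ − 1/a_t)] = 10.034 km/s.
Second burn Δv₂ = |v₂ − v_p| = 2.517 km/s.
Δv = Δv₁ + Δv₂ = 1.402 + 2.517 = 3.919 km/s.

Δv = 3920 m/s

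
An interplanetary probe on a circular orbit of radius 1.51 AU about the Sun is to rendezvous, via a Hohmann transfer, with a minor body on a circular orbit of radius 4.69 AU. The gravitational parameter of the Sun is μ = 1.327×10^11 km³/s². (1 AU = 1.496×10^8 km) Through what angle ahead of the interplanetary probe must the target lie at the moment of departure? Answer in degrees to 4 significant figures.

φ = 83.27°

In km: r₁ = 1.51 × 1.496×10^8 = 2.25896×10^8 km; r₂ = 4.69 × 1.496×10^8 = 7.01624×10^8 km.
The Hohmann ellipse has a_t = (r₁ + r₂)/2 = 4.6376×10^8 km.
Transfer time t = π√(a_t³/μ) = 8.6130×10^7 s.
Target angular speed ω₂ = √(μ/r₂³) = 1.9601×10^-8 rad/s.
Angle swept by the target during transfer: ω₂·t = 1.6882 rad = 96.73°.
The interplanetary probe traverses 180° on the transfer ellipse, so the target must lead by 180° − 96.73° = 83.27°.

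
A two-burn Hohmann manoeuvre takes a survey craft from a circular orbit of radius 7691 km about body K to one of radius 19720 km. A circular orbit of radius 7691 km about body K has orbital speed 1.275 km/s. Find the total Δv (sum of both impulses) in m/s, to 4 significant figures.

From the circular-orbit relation v² = μ/r at r = 7691 km: μ = v²r = (1.275)² × 7691 = 12502.7 km³/s².
The Hohmann ellipse has a_t = (r₁ + r₂)/2 = 13705.5 km.
Circular speed at r₁: v₁ = √(μ/r₁) = √(12502.7/7691) = 1.2750 km/s.
Transfer-orbit speed at r₁ (v² = μ(2/r − 1/a)): v_p = √[μ(2/r₁ − 1/a_t)] = 1.5294 km/s.
First burn Δv₁ = |v_p − v₁| = 0.2544 km/s.
At r₂, v₂ = √(μ/r₂) = 0.79625 km/s.
Transfer-orbit speed at r₂: v_a = √[μ(2/r₂ − 1/a_t)] = 0.59647 km/s.
Second burn Δv₂ = |v₂ − v_a| = 0.1998 km/s.
Δv = Δv₁ + Δv₂ = 0.2544 + 0.1998 = 0.4542 km/s.

Δv = 454.2 m/s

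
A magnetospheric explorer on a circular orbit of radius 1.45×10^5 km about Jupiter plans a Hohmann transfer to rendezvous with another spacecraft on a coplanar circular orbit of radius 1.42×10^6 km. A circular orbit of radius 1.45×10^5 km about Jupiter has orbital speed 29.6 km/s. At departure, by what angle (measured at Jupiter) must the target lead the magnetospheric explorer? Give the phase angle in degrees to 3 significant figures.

φ = 106°

From the circular-orbit relation v² = μ/r at r = 1.45×10^5 km: μ = v²r = (29.6)² × 1.45×10^5 = 1.27043×10^8 km³/s².
Semi-major axis of the transfer orbit: a_t = (1.450×10^5 + 1.420×10^6)/2 = 7.825×10^5 km.
The half-period of the transfer ellipse is t = π√(a_t³/μ) = 1.929×10^5 s.
Target angular speed ω₂ = √(μ/r₂³) = 6.661×10^-6 rad/s.
Angle swept by the target during transfer: ω₂·t = 1.285 rad = 73.63°.
Arrival is 180° from departure on the ellipse, so φ = 180° − 73.63° = 106°.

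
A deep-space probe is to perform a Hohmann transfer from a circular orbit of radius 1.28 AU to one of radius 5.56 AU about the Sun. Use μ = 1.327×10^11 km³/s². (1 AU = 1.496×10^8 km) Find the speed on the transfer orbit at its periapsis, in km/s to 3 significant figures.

In km: r₁ = 1.28 × 1.496×10^8 = 1.91488×10^8 km; r₂ = 5.56 × 1.496×10^8 = 8.31776×10^8 km.
The Hohmann ellipse has a_t = (r₁ + r₂)/2 = 5.11632×10^8 km.
The periapsis of the transfer ellipse is at r = 1.91488×10^8 km.
From the vis-viva equation, v = √[μ(2/r − 1/a_t)] = 33.57 km/s.

v = 33.6 km/s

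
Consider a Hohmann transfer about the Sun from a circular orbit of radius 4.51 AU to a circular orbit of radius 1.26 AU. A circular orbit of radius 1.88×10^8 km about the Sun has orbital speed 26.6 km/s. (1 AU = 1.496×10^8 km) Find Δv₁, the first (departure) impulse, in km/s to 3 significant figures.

Δv₁ = 4.76 km/s

From the circular-orbit relation v² = μ/r at r = 1.88×10^8 km: μ = v²r = (26.6)² × 1.88×10^8 = 1.33021×10^11 km³/s².
In km: r₁ = 4.51 × 1.496×10^8 = 6.74696×10^8 km; r₂ = 1.26 × 1.496×10^8 = 1.88496×10^8 km.
Semi-major axis of the transfer orbit: a_t = (6.74696×10^8 + 1.88496×10^8)/2 = 4.31596×10^8 km.
Circular speed at r = 6.74696×10^8 km: v_c = √(μ/r) = 14.041 km/s.
Transfer-orbit speed at the same r (vis-viva, a = a_t): v_t = √[μ(2/r − 1/a_t)] = 9.2794 km/s.
Δv₁ = |v_t − v_c| = |9.2794 − 14.041| = 4.762 km/s.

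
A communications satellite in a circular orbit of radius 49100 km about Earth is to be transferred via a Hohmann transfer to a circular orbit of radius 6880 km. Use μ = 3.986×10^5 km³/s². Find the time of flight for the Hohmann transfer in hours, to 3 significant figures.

Transfer-ellipse semi-major axis a_t = (r₁ + r₂)/2 = (49100 + 6880)/2 = 27990 km.
By Kepler's third law the transfer-orbit period is T = 2π√(a_t³/μ), so t = T/2 = 23300 s.
Converting: 23300 s ÷ 3600 s/hour = 6.47 hours.

t = 6.47 hours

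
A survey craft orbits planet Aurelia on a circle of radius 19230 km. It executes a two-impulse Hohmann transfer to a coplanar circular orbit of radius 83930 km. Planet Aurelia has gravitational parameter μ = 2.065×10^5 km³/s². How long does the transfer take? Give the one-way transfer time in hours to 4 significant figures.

The Hohmann ellipse has a_t = (r₁ + r₂)/2 = 51580 km.
Half the transfer-orbit period gives t = π√(a_t³/μ) = 80990 s.
Converting: 80990 s ÷ 3600 s/hour = 22.50 hours.

t = 22.50 hours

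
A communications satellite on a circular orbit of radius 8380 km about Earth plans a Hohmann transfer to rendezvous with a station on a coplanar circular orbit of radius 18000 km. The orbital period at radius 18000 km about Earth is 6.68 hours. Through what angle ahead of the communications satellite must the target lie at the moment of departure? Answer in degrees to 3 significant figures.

From Kepler's third law T² = 4π²r³/μ at r = 18000 km, T = 6.68 hours = 6.68 × 3600 s = 24048 s: μ = 4π²r³/T² = 3.98125×10^5 km³/s².
The Hohmann ellipse has a_t = (r₁ + r₂)/2 = 13190 km.
Transfer time t = π√(a_t³/μ) = 7542 s.
The target's mean motion on its circular orbit is ω₂ = √(μ/r₂³) = 2.613×10^-4 rad/s.
Angle swept by the target during transfer: ω₂·t = 1.971 rad = 112.9°.
Arrival is 180° from departure on the ellipse, so φ = 180° − 112.9° = 67.1°.

φ = 67.1°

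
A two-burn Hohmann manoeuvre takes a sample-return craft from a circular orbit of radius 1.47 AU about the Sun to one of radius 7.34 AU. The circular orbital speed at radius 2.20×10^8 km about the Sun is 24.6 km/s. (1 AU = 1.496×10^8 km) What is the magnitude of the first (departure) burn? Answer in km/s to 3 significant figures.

From the circular-orbit relation v² = μ/r at r = 2.20×10^8 km: μ = v²r = (24.6)² × 2.20×10^8 = 1.33135×10^11 km³/s².
In km: r₁ = 1.47 × 1.496×10^8 = 2.19912×10^8 km; r₂ = 7.34 × 1.496×10^8 = 1.098064×10^9 km.
Transfer-ellipse semi-major axis a_t = (r₁ + r₂)/2 = (2.19912×10^8 + 1.098064×10^9)/2 = 6.58988×10^8 km.
Circular speed at r = 2.19912×10^8 km: v_c = √(μ/r) = 24.605 km/s.
Transfer-orbit speed at the same r (vis-viva, a = a_t): v_t = √[μ(2/r − 1/a_t)] = 31.761 km/s.
Δv₁ = |v_t − v_c| = |31.761 − 24.605| = 7.156 km/s.

Δv₁ = 7.16 km/s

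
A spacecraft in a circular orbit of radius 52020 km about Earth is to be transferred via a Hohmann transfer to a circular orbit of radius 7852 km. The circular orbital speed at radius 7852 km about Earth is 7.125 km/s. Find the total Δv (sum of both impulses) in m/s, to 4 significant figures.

From the circular-orbit relation v² = μ/r at r = 7852 km: μ = v²r = (7.125)² × 7852 = 3.98612×10^5 km³/s².
Semi-major axis of the transfer orbit: a_t = (52020 + 7852)/2 = 29936 km.
Circular speed at r₁: v₁ = √(μ/r₁) = √(3.98612×10^5/52020) = 2.7682 km/s.
On the transfer ellipse at r₁, vis-viva gives v_a = √[μ(2/r₁ − 1/a_t)] = 1.4177 km/s.
First burn Δv₁ = |v_a − v₁| = 1.3505 km/s.
At r₂, v₂ = √(μ/r₂) = 7.1250 km/s.
Transfer-orbit speed at r₂: v_p = √[μ(2/r₂ − 1/a_t)] = 9.3923 km/s.
Second burn Δv₂ = |v₂ − v_p| = 2.2673 km/s.
Total Δv = Δv₁ + Δv₂ = 3.618 km/s.

Δv = 3618 m/s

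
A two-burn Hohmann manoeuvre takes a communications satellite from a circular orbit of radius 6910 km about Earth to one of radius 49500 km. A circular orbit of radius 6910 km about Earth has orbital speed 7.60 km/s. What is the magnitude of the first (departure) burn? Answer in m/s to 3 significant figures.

From the circular-orbit relation v² = μ/r at r = 6910 km: μ = v²r = (7.60)² × 6910 = 3.99122×10^5 km³/s².
Semi-major axis of the transfer orbit: a_t = (6910 + 49500)/2 = 28205 km.
On the circular orbit at r = 6910 km, v_c = √(μ/r) = 7.6000 km/s.
Transfer-orbit speed at the same r (vis-viva, a = a_t): v_t = √[μ(2/r − 1/a_t)] = 10.068 km/s.
Δv₁ = |v_t − v_c| = |10.068 − 7.6000| = 2.468 km/s.

Δv₁ = 2470 m/s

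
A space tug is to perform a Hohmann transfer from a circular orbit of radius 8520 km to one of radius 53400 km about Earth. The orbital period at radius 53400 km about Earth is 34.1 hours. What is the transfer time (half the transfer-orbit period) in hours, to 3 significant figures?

From Kepler's third law T² = 4π²r³/μ at r = 53400 km, T = 34.1 hours = 34.1 × 3600 s = 1.2276×10^5 s: μ = 4π²r³/T² = 3.98905×10^5 km³/s².
Semi-major axis of the transfer orbit: a_t = (8520 + 53400)/2 = 30960 km.
Half the transfer-orbit period gives t = π√(a_t³/μ) = 27100 s.
Converting: 27100 s ÷ 3600 s/hour = 7.53 hours.

t = 7.53 hours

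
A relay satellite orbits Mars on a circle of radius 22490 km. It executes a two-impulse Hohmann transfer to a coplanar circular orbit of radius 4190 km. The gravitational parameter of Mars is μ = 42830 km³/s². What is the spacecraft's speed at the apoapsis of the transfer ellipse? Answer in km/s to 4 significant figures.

The Hohmann ellipse has a_t = (r₁ + r₂)/2 = 13340 km.
The apoapsis of the transfer ellipse is at r = 22490 km.
From the vis-viva equation, v = √[μ(2/r − 1/a_t)] = 0.7734 km/s.

v = 0.7734 km/s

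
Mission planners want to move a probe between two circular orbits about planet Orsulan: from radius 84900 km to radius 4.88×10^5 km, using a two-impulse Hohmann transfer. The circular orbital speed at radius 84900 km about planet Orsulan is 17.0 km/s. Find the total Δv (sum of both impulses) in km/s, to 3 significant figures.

From the circular-orbit relation v² = μ/r at r = 84900 km: μ = v²r = (17.0)² × 84900 = 2.45361×10^7 km³/s².
Semi-major axis of the transfer orbit: a_t = (84900 + 4.880×10^5)/2 = 2.8645×10^5 km.
At r₁ the circular-orbit speed is v₁ = √(μ/r₁) = 17.000 km/s.
Transfer-orbit speed at r₁ (v² = μ(2/r − 1/a)): v_p = √[μ(2/r₁ − 1/a_t)] = 22.189 km/s.
First burn Δv₁ = |v_p − v₁| = 5.189 km/s.
Circular speed at r₂: v₂ = √(μ/r₂) = 7.09076 km/s.
Transfer-orbit speed at r₂: v_a = √[μ(2/r₂ − 1/a_t)] = 3.86031 km/s.
Second burn Δv₂ = |v₂ − v_a| = 3.230 km/s.
Total Δv = Δv₁ + Δv₂ = 8.419 km/s.

Δv = 8.42 km/s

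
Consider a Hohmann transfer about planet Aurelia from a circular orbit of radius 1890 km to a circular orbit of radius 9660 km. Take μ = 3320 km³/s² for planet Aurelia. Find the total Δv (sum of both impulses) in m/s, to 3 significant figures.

Transfer-ellipse semi-major axis a_t = (r₁ + r₂)/2 = (1890 + 9660)/2 = 5775 km.
Circular speed at r₁: v₁ = √(μ/r₁) = √(3320/1890) = 1.3254 km/s.
On the transfer ellipse at r₁, vis-viva gives v_p = √[μ(2/r₁ − 1/a_t)] = 1.7142 km/s.
First burn Δv₁ = |v_p − v₁| = 0.3888 km/s.
At r₂, v₂ = √(μ/r₂) = 0.58625 km/s.
Transfer-orbit speed at r₂: v_a = √[μ(2/r₂ − 1/a_t)] = 0.33538 km/s.
Second burn Δv₂ = |v₂ − v_a| = 0.2509 km/s.
Δv = Δv₁ + Δv₂ = 0.3888 + 0.2509 = 0.6397 km/s.

Δv = 640 m/s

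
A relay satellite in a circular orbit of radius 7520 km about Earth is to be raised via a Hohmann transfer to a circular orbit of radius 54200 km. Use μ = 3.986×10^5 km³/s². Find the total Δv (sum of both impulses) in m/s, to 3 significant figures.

Transfer-ellipse semi-major axis a_t = (r₁ + r₂)/2 = (7520 + 54200)/2 = 30860 km.
At r₁ the circular-orbit speed is v₁ = √(μ/r₁) = 7.2805 km/s.
Transfer-orbit speed at r₁ (v² = μ(2/r − 1/a)): v_p = √[μ(2/r₁ − 1/a_t)] = 9.6485 km/s.
First burn Δv₁ = |v_p − v₁| = 2.368 km/s.
Circular speed at r₂: v₂ = √(μ/r₂) = 2.712 km/s.
Transfer-orbit speed at r₂: v_a = √[μ(2/r₂ − 1/a_t)] = 1.339 km/s.
Second burn Δv₂ = |v₂ − v_a| = 1.373 km/s.
Total Δv = Δv₁ + Δv₂ = 3.741 km/s.

Δv = 3740 m/s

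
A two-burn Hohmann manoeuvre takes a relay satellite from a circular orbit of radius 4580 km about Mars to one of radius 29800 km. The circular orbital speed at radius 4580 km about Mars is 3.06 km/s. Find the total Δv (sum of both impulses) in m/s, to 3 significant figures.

From the circular-orbit relation v² = μ/r at r = 4580 km: μ = v²r = (3.06)² × 4580 = 42885.3 km³/s².
Semi-major axis of the transfer orbit: a_t = (4580 + 29800)/2 = 17190 km.
Circular speed at r₁: v₁ = √(μ/r₁) = √(42885.3/4580) = 3.0600 km/s.
On the transfer ellipse at r₁, vis-viva gives v_p = √[μ(2/r₁ − 1/a_t)] = 4.0289 km/s.
First burn Δv₁ = |v_p − v₁| = 0.9689 km/s.
Circular speed at r₂: v₂ = √(μ/r₂) = 1.1996 km/s.
Transfer-orbit speed at r₂: v_a = √[μ(2/r₂ − 1/a_t)] = 0.61921 km/s.
Second burn Δv₂ = |v₂ − v_a| = 0.5804 km/s.
Total Δv = Δv₁ + Δv₂ = 1.549 km/s.

Δv = 1550 m/s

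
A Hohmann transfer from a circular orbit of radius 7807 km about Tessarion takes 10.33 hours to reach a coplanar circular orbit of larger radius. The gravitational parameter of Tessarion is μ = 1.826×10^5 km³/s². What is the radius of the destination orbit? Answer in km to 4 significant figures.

Transfer time t = 10.33 hours = 37188 s, and t = π√(a_t³/μ).
So a_t = (μ t²/π²)^(1/3) = (1.826×10^5 × (37188)² / π²)^(1/3) = 29467 km.
Since a_t = (r₁ + r₂)/2, r₂ = 2a_t − r₁ = 2×29467 − 7807 = 51127 km.

r₂ = 51130 km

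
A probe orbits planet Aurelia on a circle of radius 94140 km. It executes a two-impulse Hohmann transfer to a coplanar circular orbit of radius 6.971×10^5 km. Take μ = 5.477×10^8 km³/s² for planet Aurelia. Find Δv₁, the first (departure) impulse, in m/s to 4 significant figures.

Semi-major axis of the transfer orbit: a_t = (94140 + 6.971×10^5)/2 = 3.9562×10^5 km.
On the circular orbit at r = 94140 km, v_c = √(μ/r) = 76.2754 km/s.
Transfer-orbit speed at the same r (vis-viva, a = a_t): v_t = √[μ(2/r − 1/a_t)] = 101.249 km/s.
Δv₁ = |v_t − v_c| = |101.249 − 76.2754| = 24.97 km/s.

Δv₁ = 24970 m/s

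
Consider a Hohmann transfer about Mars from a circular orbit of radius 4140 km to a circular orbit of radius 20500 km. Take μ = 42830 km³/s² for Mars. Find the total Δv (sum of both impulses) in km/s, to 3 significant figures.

Transfer-ellipse semi-major axis a_t = (r₁ + r₂)/2 = (4140 + 20500)/2 = 12320 km.
Circular speed at r₁: v₁ = √(μ/r₁) = √(42830/4140) = 3.2164 km/s.
On the transfer ellipse at r₁, v² = μ(2/r − 1/a) gives v_p = √[μ(2/r₁ − 1/a_t)] = 4.1490 km/s.
First burn Δv₁ = |v_p − v₁| = 0.9326 km/s.
Circular speed at r₂: v₂ = √(μ/r₂) = 1.4454 km/s.
Transfer-orbit speed at r₂: v_a = √[μ(2/r₂ − 1/a_t)] = 0.83790 km/s.
Second burn Δv₂ = |v₂ − v_a| = 0.6075 km/s.
Δv = Δv₁ + Δv₂ = 0.9326 + 0.6075 = 1.540 km/s.

Δv = 1.54 km/s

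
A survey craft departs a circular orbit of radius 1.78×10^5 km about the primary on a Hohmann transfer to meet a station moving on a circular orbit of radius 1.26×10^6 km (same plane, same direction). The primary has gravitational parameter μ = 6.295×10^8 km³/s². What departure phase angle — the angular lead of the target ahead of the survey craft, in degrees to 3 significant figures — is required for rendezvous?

φ = 102°

Transfer-ellipse semi-major axis a_t = (r₁ + r₂)/2 = (1.780×10^5 + 1.260×10^6)/2 = 7.190×10^5 km.
The half-period of the transfer ellipse is t = π√(a_t³/μ) = 76338.8 s.
The target's mean motion on its circular orbit is ω₂ = √(μ/r₂³) = 1.77395×10^-5 rad/s.
Angle swept by the target during transfer: ω₂·t = 1.3542 rad = 77.59°.
The survey craft traverses 180° on the transfer ellipse, so the target must lead by 180° − 77.59° = 102°.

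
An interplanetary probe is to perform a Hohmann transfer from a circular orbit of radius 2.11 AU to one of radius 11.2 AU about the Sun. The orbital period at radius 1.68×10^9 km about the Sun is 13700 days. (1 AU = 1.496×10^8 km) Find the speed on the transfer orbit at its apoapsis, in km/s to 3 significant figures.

v = 5.03 km/s

From Kepler's third law T² = 4π²r³/μ at r = 1.68×10^9 km, T = 13700 days = 13700 × 86400 s = 1.18368×10^9 s: μ = 4π²r³/T² = 1.33604×10^11 km³/s².
In km: r₁ = 2.11 × 1.496×10^8 = 3.15656×10^8 km; r₂ = 11.2 × 1.496×10^8 = 1.67552×10^9 km.
Transfer-ellipse semi-major axis a_t = (r₁ + r₂)/2 = (3.15656×10^8 + 1.67552×10^9)/2 = 9.95588×10^8 km.
At apoapsis, r = 1.67552×10^9 km.
Applying v² = μ(2/r − 1/a_t): v = 5.028 km/s.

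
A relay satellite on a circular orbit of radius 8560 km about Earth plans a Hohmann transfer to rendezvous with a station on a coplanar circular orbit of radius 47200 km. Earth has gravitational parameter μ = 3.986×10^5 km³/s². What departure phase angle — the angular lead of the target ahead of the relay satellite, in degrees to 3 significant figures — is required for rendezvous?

φ = 98.3°

The Hohmann ellipse has a_t = (r₁ + r₂)/2 = 27880 km.
Transfer time t = π√(a_t³/μ) = 23164.4 s.
The target's mean motion on its circular orbit is ω₂ = √(μ/r₂³) = 6.15681×10^-5 rad/s.
Angle swept by the target during transfer: ω₂·t = 1.42619 rad = 81.71°.
The relay satellite traverses 180° on the transfer ellipse, so the target must lead by 180° − 81.71° = 98.3°.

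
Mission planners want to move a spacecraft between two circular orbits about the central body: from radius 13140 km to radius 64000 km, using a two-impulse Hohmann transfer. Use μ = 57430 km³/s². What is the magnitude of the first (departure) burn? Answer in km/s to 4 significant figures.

Transfer-ellipse semi-major axis a_t = (r₁ + r₂)/2 = (13140 + 64000)/2 = 38570 km.
Circular speed at r = 13140 km: v_c = √(μ/r) = 2.0906 km/s.
Vis-viva on the transfer ellipse at r = 13140 km gives v_t = √[μ(2/r − 1/a_t)] = 2.6930 km/s.
Δv₁ = |v_t − v_c| = |2.6930 − 2.0906| = 0.6024 km/s.

Δv₁ = 0.6024 km/s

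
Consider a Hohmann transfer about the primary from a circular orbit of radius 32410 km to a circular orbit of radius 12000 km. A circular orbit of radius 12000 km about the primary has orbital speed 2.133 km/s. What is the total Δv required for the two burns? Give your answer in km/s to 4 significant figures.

Δv = 0.7877 km/s

From the circular-orbit relation v² = μ/r at r = 12000 km: μ = v²r = (2.133)² × 12000 = 54596.3 km³/s².
Semi-major axis of the transfer orbit: a_t = (32410 + 12000)/2 = 22205 km.
At r₁ the circular-orbit speed is v₁ = √(μ/r₁) = 1.2979 km/s.
Transfer-orbit speed at r₁ (v² = μ(2/r − 1/a)): v_a = √[μ(2/r₁ − 1/a_t)] = 0.95413 km/s.
First burn Δv₁ = |v_a − v₁| = 0.3438 km/s.
At r₂, v₂ = √(μ/r₂) = 2.1330 km/s.
Transfer-orbit speed at r₂: v_p = √[μ(2/r₂ − 1/a_t)] = 2.5769 km/s.
Second burn Δv₂ = |v₂ − v_p| = 0.4439 km/s.
Total Δv = Δv₁ + Δv₂ = 0.7877 km/s.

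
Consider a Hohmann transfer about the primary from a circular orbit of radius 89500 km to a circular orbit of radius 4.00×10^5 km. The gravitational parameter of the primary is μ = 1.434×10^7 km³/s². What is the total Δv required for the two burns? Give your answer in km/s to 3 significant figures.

Δv = 5.89 km/s

Transfer-ellipse semi-major axis a_t = (r₁ + r₂)/2 = (89500 + 4.000×10^5)/2 = 2.4475×10^5 km.
At r₁ the circular-orbit speed is v₁ = √(μ/r₁) = 12.658 km/s.
Transfer-orbit speed at r₁ (vis-viva equation): v_p = √[μ(2/r₁ − 1/a_t)] = 16.182 km/s.
First burn Δv₁ = |v_p − v₁| = 3.524 km/s.
At r₂, v₂ = √(μ/r₂) = 5.9875 km/s.
Transfer-orbit speed at r₂: v_a = √[μ(2/r₂ − 1/a_t)] = 3.6207 km/s.
Second burn Δv₂ = |v₂ − v_a| = 2.367 km/s.
Δv = Δv₁ + Δv₂ = 3.524 + 2.367 = 5.891 km/s.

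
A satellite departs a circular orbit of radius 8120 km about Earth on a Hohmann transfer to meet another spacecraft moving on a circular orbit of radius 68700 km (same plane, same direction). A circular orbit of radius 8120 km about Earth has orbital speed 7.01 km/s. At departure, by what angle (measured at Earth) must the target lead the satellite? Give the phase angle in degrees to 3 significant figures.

From the circular-orbit relation v² = μ/r at r = 8120 km: μ = v²r = (7.01)² × 8120 = 3.99018×10^5 km³/s².
The Hohmann ellipse has a_t = (r₁ + r₂)/2 = 38410 km.
The half-period of the transfer ellipse is t = π√(a_t³/μ) = 37440 s.
The target's mean motion on its circular orbit is ω₂ = √(μ/r₂³) = 3.508×10^-5 rad/s.
Angle swept by the target during transfer: ω₂·t = 1.3134 rad = 75.25°.
Arrival is 180° from departure on the ellipse, so φ = 180° − 75.25° = 105°.

φ = 105°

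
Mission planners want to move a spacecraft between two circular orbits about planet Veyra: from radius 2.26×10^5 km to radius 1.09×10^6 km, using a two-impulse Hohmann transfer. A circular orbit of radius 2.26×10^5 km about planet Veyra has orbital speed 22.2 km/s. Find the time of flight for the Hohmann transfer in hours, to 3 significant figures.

From the circular-orbit relation v² = μ/r at r = 2.26×10^5 km: μ = v²r = (22.2)² × 2.26×10^5 = 1.11382×10^8 km³/s².
Transfer-ellipse semi-major axis a_t = (r₁ + r₂)/2 = (2.260×10^5 + 1.090×10^6)/2 = 6.580×10^5 km.
Half the transfer-orbit period gives t = π√(a_t³/μ) = 1.589×10^5 s.
Converting: 1.589×10^5 s ÷ 3600 s/hour = 44.1 hours.

t = 44.1 hours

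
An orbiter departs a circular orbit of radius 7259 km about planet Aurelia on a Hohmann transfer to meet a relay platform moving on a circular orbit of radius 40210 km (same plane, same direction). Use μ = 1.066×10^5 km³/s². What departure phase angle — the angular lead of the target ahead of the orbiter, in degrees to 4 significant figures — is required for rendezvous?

φ = 98.37°

The Hohmann ellipse has a_t = (r₁ + r₂)/2 = 23734.5 km.
Transfer time t = π√(a_t³/μ) = 35184 s.
The target's mean motion on its circular orbit is ω₂ = √(μ/r₂³) = 4.0493×10^-5 rad/s.
Angle swept by the target during transfer: ω₂·t = 1.4247 rad = 81.63°.
Arrival is 180° from departure on the ellipse, so φ = 180° − 81.63° = 98.37°.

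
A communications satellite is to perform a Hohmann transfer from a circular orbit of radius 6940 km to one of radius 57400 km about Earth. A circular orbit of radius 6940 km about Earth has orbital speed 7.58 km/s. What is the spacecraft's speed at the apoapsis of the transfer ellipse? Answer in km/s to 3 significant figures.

From the circular-orbit relation v² = μ/r at r = 6940 km: μ = v²r = (7.58)² × 6940 = 3.98747×10^5 km³/s².
The Hohmann ellipse has a_t = (r₁ + r₂)/2 = 32170 km.
At apoapsis, r = 57400 km.
Applying v² = μ(2/r − 1/a_t): v = 1.224 km/s.

v = 1.22 km/s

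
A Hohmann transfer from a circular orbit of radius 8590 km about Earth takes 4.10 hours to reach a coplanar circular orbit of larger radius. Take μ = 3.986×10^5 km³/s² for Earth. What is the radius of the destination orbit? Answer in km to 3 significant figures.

r₂ = 32700 km

Transfer time t = 4.10 hours = 14760 s, and t = π√(a_t³/μ).
So a_t = (μ t²/π²)^(1/3) = (3.986×10^5 × (14760)² / π²)^(1/3) = 20644 km.
Since a_t = (r₁ + r₂)/2, r₂ = 2a_t − r₁ = 2×20644 − 8590 = 32698 km.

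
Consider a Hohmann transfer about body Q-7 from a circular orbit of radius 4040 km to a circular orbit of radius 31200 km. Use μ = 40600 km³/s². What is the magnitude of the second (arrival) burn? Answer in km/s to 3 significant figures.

Transfer-ellipse semi-major axis a_t = (r₁ + r₂)/2 = (4040 + 31200)/2 = 17620 km.
On the circular orbit at r = 31200 km, v_c = √(μ/r) = 1.1407 km/s.
Transfer-orbit speed at the same r (vis-viva, a = a_t): v_t = √[μ(2/r − 1/a_t)] = 0.54623 km/s.
Δv₂ = |v_t − v_c| = |0.54623 − 1.1407| = 0.5945 km/s.

Δv₂ = 0.595 km/s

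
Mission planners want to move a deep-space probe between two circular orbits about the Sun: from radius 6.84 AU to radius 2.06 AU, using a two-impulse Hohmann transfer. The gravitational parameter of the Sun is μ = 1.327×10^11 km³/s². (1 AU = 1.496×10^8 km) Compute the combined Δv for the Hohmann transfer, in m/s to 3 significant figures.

Δv = 8620 m/s

In km: r₁ = 6.84 × 1.496×10^8 = 1.023264×10^9 km; r₂ = 2.06 × 1.496×10^8 = 3.08176×10^8 km.
The Hohmann ellipse has a_t = (r₁ + r₂)/2 = 6.6572×10^8 km.
At r₁ the circular-orbit speed is v₁ = √(μ/r₁) = 11.388 km/s.
Transfer-orbit speed at r₁ (vis-viva equation): v_a = √[μ(2/r₁ − 1/a_t)] = 7.7481 km/s.
First burn Δv₁ = |v_a − v₁| = 3.640 km/s.
Circular speed at r₂: v₂ = √(μ/r₂) = 20.751 km/s.
Transfer-orbit speed at r₂: v_p = √[μ(2/r₂ − 1/a_t)] = 25.727 km/s.
Second burn Δv₂ = |v₂ − v_p| = 4.976 km/s.
Total Δv = Δv₁ + Δv₂ = 8.616 km/s.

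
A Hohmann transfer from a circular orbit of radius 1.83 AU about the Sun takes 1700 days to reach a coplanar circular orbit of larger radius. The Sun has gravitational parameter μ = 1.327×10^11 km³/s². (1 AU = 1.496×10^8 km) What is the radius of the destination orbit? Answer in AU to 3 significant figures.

In km: r₁ = 1.83 × 1.496×10^8 = 2.73768×10^8 km.
Transfer time t = 1700 days = 1.4688×10^8 s, and t = π√(a_t³/μ).
So a_t = (μ t²/π²)^(1/3) = (1.327×10^11 × (1.4688×10^8)² / π²)^(1/3) = 6.6196×10^8 km.
Since a_t = (r₁ + r₂)/2, r₂ = 2a_t − r₁ = 2×6.6196×10^8 − 2.73768×10^8 = 1.050152×10^9 km.
In AU: r₂ = 1.050152×10^9 / 1.496×10^8 = 7.02 AU.

r₂ = 7.02 AU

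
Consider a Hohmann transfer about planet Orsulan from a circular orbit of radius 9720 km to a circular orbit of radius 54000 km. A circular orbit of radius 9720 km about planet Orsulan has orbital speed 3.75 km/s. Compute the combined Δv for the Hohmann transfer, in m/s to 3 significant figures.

From the circular-orbit relation v² = μ/r at r = 9720 km: μ = v²r = (3.75)² × 9720 = 1.36688×10^5 km³/s².
Semi-major axis of the transfer orbit: a_t = (9720 + 54000)/2 = 31860 km.
At r₁ the circular-orbit speed is v₁ = √(μ/r₁) = 3.750 km/s.
Transfer-orbit speed at r₁ (v² = μ(2/r − 1/a)): v_p = √[μ(2/r₁ − 1/a_t)] = 4.882 km/s.
First burn Δv₁ = |v_p − v₁| = 1.132 km/s.
At r₂, v₂ = √(μ/r₂) = 1.591 km/s.
Transfer-orbit speed at r₂: v_a = √[μ(2/r₂ − 1/a_t)] = 0.8788 km/s.
Second burn Δv₂ = |v₂ − v_a| = 0.7122 km/s.
Δv = Δv₁ + Δv₂ = 1.132 + 0.7122 = 1.844 km/s.

Δv = 1840 m/s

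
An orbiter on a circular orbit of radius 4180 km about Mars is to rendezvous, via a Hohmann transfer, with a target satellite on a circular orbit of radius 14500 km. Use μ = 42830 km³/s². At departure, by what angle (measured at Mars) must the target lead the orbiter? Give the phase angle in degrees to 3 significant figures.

Semi-major axis of the transfer orbit: a_t = (4180 + 14500)/2 = 9340 km.
The half-period of the transfer ellipse is t = π√(a_t³/μ) = 13702.4 s.
The target's mean motion on its circular orbit is ω₂ = √(μ/r₂³) = 1.18528×10^-4 rad/s.
Angle swept by the target during transfer: ω₂·t = 1.62412 rad = 93.06°.
Arrival is 180° from departure on the ellipse, so φ = 180° − 93.06° = 86.9°.

φ = 86.9°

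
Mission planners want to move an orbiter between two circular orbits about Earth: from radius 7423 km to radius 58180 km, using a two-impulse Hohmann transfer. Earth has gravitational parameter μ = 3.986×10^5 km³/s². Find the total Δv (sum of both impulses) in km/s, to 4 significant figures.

Δv = 3.804 km/s

Semi-major axis of the transfer orbit: a_t = (7423 + 58180)/2 = 32801.5 km.
At r₁ the circular-orbit speed is v₁ = √(μ/r₁) = 7.3279 km/s.
Transfer-orbit speed at r₁ (vis-viva equation): v_p = √[μ(2/r₁ − 1/a_t)] = 9.7593 km/s.
First burn Δv₁ = |v_p − v₁| = 2.4314 km/s.
At r₂, v₂ = √(μ/r₂) = 2.6175 km/s.
Transfer-orbit speed at r₂: v_a = √[μ(2/r₂ − 1/a_t)] = 1.2452 km/s.
Second burn Δv₂ = |v₂ − v_a| = 1.3723 km/s.
Total Δv = Δv₁ + Δv₂ = 3.804 km/s.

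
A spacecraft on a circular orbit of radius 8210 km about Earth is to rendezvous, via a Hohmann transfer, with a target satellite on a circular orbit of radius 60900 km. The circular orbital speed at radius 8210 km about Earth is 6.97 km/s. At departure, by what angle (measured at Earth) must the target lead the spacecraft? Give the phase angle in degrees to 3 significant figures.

From the circular-orbit relation v² = μ/r at r = 8210 km: μ = v²r = (6.97)² × 8210 = 3.98849×10^5 km³/s².
The Hohmann ellipse has a_t = (r₁ + r₂)/2 = 34555 km.
The half-period of the transfer ellipse is t = π√(a_t³/μ) = 31953 s.
The target's mean motion on its circular orbit is ω₂ = √(μ/r₂³) = 4.2022×10^-5 rad/s.
Angle swept by the target during transfer: ω₂·t = 1.3427 rad = 76.93°.
The spacecraft traverses 180° on the transfer ellipse, so the target must lead by 180° − 76.93° = 103°.

φ = 103°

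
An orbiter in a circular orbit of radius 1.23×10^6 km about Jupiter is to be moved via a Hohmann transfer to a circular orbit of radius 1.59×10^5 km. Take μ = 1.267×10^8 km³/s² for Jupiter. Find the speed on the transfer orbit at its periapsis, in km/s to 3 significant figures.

Semi-major axis of the transfer orbit: a_t = (1.230×10^6 + 1.590×10^5)/2 = 6.945×10^5 km.
At periapsis, r = 1.590×10^5 km.
Applying v² = μ(2/r − 1/a_t): v = 37.57 km/s.

v = 37.6 km/s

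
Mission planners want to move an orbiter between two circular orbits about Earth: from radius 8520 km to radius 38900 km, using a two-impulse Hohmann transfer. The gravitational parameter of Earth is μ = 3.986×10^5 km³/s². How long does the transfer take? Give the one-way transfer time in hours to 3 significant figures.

t = 5.05 hours

Transfer-ellipse semi-major axis a_t = (r₁ + r₂)/2 = (8520 + 38900)/2 = 23710 km.
Half the transfer-orbit period gives t = π√(a_t³/μ) = 18170 s.
Converting: 18170 s ÷ 3600 s/hour = 5.05 hours.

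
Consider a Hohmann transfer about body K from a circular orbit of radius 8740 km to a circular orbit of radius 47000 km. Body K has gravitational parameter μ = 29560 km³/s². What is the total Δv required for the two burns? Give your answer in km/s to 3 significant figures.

Δv = 0.898 km/s

Transfer-ellipse semi-major axis a_t = (r₁ + r₂)/2 = (8740 + 47000)/2 = 27870 km.
Circular speed at r₁: v₁ = √(μ/r₁) = √(29560/8740) = 1.83906 km/s.
On the transfer ellipse at r₁, vis-viva equation gives v_p = √[μ(2/r₁ − 1/a_t)] = 2.38823 km/s.
First burn Δv₁ = |v_p − v₁| = 0.5492 km/s.
Circular speed at r₂: v₂ = √(μ/r₂) = 0.79305 km/s.
Transfer-orbit speed at r₂: v_a = √[μ(2/r₂ − 1/a_t)] = 0.44411 km/s.
Second burn Δv₂ = |v₂ − v_a| = 0.3489 km/s.
Δv = Δv₁ + Δv₂ = 0.5492 + 0.3489 = 0.8981 km/s.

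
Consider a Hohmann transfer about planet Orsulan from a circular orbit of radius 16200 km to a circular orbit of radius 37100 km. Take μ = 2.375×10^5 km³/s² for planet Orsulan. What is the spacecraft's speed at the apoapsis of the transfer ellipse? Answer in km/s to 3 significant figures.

Transfer-ellipse semi-major axis a_t = (r₁ + r₂)/2 = (16200 + 37100)/2 = 26650 km.
At apoapsis, r = 37100 km.
Vis-viva: v = √[μ(2/r − 1/a_t)] = √[2.375×10^5 × (2/37100 − 1/26650)] = 1.973 km/s.

v = 1.97 km/s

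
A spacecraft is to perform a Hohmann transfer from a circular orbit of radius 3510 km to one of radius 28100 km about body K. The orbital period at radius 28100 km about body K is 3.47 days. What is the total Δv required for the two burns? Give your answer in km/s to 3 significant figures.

From Kepler's third law T² = 4π²r³/μ at r = 28100 km, T = 3.47 days = 3.47 × 86400 s = 2.99808×10^5 s: μ = 4π²r³/T² = 9745.23 km³/s².
Semi-major axis of the transfer orbit: a_t = (3510 + 28100)/2 = 15805 km.
Circular speed at r₁: v₁ = √(μ/r₁) = √(9745.23/3510) = 1.6663 km/s.
On the transfer ellipse at r₁, v² = μ(2/r − 1/a) gives v_p = √[μ(2/r₁ − 1/a_t)] = 2.2218 km/s.
First burn Δv₁ = |v_p − v₁| = 0.5555 km/s.
Circular speed at r₂: v₂ = √(μ/r₂) = 0.5889 km/s.
Transfer-orbit speed at r₂: v_a = √[μ(2/r₂ − 1/a_t)] = 0.2775 km/s.
Second burn Δv₂ = |v₂ − v_a| = 0.3114 km/s.
Δv = Δv₁ + Δv₂ = 0.5555 + 0.3114 = 0.8669 km/s.

Δv = 0.867 km/s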